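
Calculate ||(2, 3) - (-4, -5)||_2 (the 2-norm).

(Σ|x_i - y_i|^2)^(1/2) = (|2 - (-4)|^2 + |3 - (-5)|^2)^(1/2)
= (6^2 + 8^2)^(1/2) = (36 + 64)^(1/2) = (100)^(1/2) = 10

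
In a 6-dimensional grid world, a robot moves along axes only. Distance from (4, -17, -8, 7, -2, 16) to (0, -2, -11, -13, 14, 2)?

Σ|x_i - y_i| = |4 - 0| + |-17 - (-2)| + |-8 - (-11)| + |7 - (-13)| + |-2 - 14| + |16 - 2| = 4 + 15 + 3 + 20 + 16 + 14 = 72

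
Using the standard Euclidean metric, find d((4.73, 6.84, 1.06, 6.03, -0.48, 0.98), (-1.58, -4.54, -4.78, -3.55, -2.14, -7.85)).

√(Σ(x_i - y_i)²) = √((4.73 - (-1.58))² + (6.84 - (-4.54))² + (1.06 - (-4.78))² + (6.03 - (-3.55))² + (-0.48 - (-2.14))² + (0.98 - (-7.85))²)
= √(6.31² + 11.38² + 5.84² + 9.58² + 1.66² + 8.83²) = √(39.8161 + 129.5044 + 34.1056 + 91.7764 + 2.7556 + 77.9689) = √375.927 ≈ 19.3888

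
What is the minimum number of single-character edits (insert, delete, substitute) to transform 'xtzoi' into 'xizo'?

Let D[i][j] be the edit distance between the first i characters of 'xtzoi' and the first j characters of 'xizo', with D[i][0] = i, D[0][j] = j, and D[i][j] = D[i-1][j-1] if the characters match, else 1 + min(D[i-1][j], D[i][j-1], D[i-1][j-1]). Filling the table (rows: prefixes of 'xtzoi', columns: prefixes of 'xizo'):
     ε  x  i  z  o
  ε  0  1  2  3  4
  x  1  0  1  2  3
  t  2  1  1  2  3
  z  3  2  2  1  2
  o  4  3  3  2  1
  i  5  4  3  3  2
The bottom-right entry gives D[5][4] = 2, so no sequence of fewer than 2 edits works. Backtracking through the table gives one optimal edit sequence (2 edits):
  xtzoi → xizoi (sub t→i @2)
  xizoi → xizo (del i @5)
Edit distance = 2.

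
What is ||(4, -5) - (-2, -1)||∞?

max(|x_i - y_i|) = max(|4 - (-2)|, |-5 - (-1)|) = max(6, 4) = 6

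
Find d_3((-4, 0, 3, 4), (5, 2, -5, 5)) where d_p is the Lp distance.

(Σ|x_i - y_i|^3)^(1/3) = (|-4 - 5|^3 + |0 - 2|^3 + |3 - (-5)|^3 + |4 - 5|^3)^(1/3)
= (9^3 + 2^3 + 8^3 + 1^3)^(1/3) = (729 + 8 + 512 + 1)^(1/3) = (1250)^(1/3) ≈ 10.7722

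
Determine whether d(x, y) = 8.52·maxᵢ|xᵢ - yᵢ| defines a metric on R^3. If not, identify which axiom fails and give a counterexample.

Yes. The L∞ (Chebyshev) norm induces a metric on R^3, and multiplying a metric by a positive constant 8.52 > 0 preserves all four axioms: non-negativity (8.52·||x-y|| ≥ 0), identity (8.52·||x-y|| = 0 ⟺ ||x-y|| = 0 ⟺ x = y), symmetry (||x-y|| = ||y-x||), and the triangle inequality (8.52·||x-z|| ≤ 8.52·||x-y|| + 8.52·||y-z||). So d is a metric.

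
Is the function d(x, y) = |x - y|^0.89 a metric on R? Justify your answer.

Yes. With 0 < p = 0.89 ≤ 1, d(x,y) = |x-y|^0.89 is a metric on R. Non-negativity and symmetry are immediate; |x-y|^0.89 = 0 ⟺ |x-y| = 0 ⟺ x = y. For the triangle inequality, the function t ↦ t^0.89 is subadditive on [0,∞) when p ≤ 1, so |x-z|^0.89 ≤ (|x-y| + |y-z|)^0.89 ≤ |x-y|^0.89 + |y-z|^0.89.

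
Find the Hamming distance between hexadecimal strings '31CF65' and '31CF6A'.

Differing positions: 6. Hamming distance = 1.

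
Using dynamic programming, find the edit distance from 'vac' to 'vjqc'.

Let D[i][j] be the edit distance between the first i characters of 'vac' and the first j characters of 'vjqc', with D[i][0] = i, D[0][j] = j, and D[i][j] = D[i-1][j-1] if the characters match, else 1 + min(D[i-1][j], D[i][j-1], D[i-1][j-1]). Filling the table (rows: prefixes of 'vac', columns: prefixes of 'vjqc'):
     ε  v  j  q  c
  ε  0  1  2  3  4
  v  1  0  1  2  3
  a  2  1  1  2  3
  c  3  2  2  2  2
The bottom-right entry gives D[3][4] = 2, so no sequence of fewer than 2 edits works. Backtracking through the table gives one optimal edit sequence (2 edits):
  vac → vjac (ins j @2)
  vjac → vjqc (sub a→q @3)
Edit distance = 2.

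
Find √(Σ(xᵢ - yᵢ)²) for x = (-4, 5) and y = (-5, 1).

√(Σ(x_i - y_i)²) = √((-4 - (-5))² + (5 - 1)²)
= √(1² + 4²) = √(1 + 16) = √17 ≈ 4.1231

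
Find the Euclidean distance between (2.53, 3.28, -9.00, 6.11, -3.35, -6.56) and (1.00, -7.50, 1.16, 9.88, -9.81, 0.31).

√(Σ(x_i - y_i)²) = √((2.53 - 1)² + (3.28 - (-7.5))² + (-9 - 1.16)² + (6.11 - 9.88)² + (-3.35 - (-9.81))² + (-6.56 - 0.31)²)
= √(1.53² + 10.78² + (-10.16)² + (-3.77)² + 6.46² + (-6.87)²) = √(2.3409 + 116.2084 + 103.2256 + 14.2129 + 41.7316 + 47.1969) = √324.9163 ≈ 18.0254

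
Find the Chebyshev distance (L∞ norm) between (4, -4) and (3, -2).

max(|x_i - y_i|) = max(|4 - 3|, |-4 - (-2)|) = max(1, 2) = 2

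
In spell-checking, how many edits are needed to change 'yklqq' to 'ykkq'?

Let D[i][j] be the edit distance between the first i characters of 'yklqq' and the first j characters of 'ykkq', with D[i][0] = i, D[0][j] = j, and D[i][j] = D[i-1][j-1] if the characters match, else 1 + min(D[i-1][j], D[i][j-1], D[i-1][j-1]). Filling the table (rows: prefixes of 'yklqq', columns: prefixes of 'ykkq'):
     ε  y  k  k  q
  ε  0  1  2  3  4
  y  1  0  1  2  3
  k  2  1  0  1  2
  l  3  2  1  1  2
  q  4  3  2  2  1
  q  5  4  3  3  2
The bottom-right entry gives D[5][4] = 2, so no sequence of fewer than 2 edits works. Backtracking through the table gives one optimal edit sequence (2 edits):
  yklqq → ykqq (del l @3)
  ykqq → ykkq (sub q→k @3)
Edit distance = 2.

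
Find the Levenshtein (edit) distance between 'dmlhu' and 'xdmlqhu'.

Let D[i][j] be the edit distance between the first i characters of 'dmlhu' and the first j characters of 'xdmlqhu', with D[i][0] = i, D[0][j] = j, and D[i][j] = D[i-1][j-1] if the characters match, else 1 + min(D[i-1][j], D[i][j-1], D[i-1][j-1]). Filling the table (rows: prefixes of 'dmlhu', columns: prefixes of 'xdmlqhu'):
     ε  x  d  m  l  q  h  u
  ε  0  1  2  3  4  5  6  7
  d  1  1  1  2  3  4  5  6
  m  2  2  2  1  2  3  4  5
  l  3  3  3  2  1  2  3  4
  h  4  4  4  3  2  2  2  3
  u  5  5  5  4  3  3  3  2
The bottom-right entry gives D[5][7] = 2, so no sequence of fewer than 2 edits works. Backtracking through the table gives one optimal edit sequence (2 edits):
  dmlhu → xdmlhu (ins x @1)
  xdmlhu → xdmlqhu (ins q @5)
Edit distance = 2.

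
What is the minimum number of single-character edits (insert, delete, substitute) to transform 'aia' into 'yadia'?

Let D[i][j] be the edit distance between the first i characters of 'aia' and the first j characters of 'yadia', with D[i][0] = i, D[0][j] = j, and D[i][j] = D[i-1][j-1] if the characters match, else 1 + min(D[i-1][j], D[i][j-1], D[i-1][j-1]). Filling the table (rows: prefixes of 'aia', columns: prefixes of 'yadia'):
     ε  y  a  d  i  a
  ε  0  1  2  3  4  5
  a  1  1  1  2  3  4
  i  2  2  2  2  2  3
  a  3  3  2  3  3  2
The bottom-right entry gives D[3][5] = 2, so no sequence of fewer than 2 edits works. Backtracking through the table gives one optimal edit sequence (2 edits):
  aia → yaia (ins y @1)
  yaia → yadia (ins d @3)
Edit distance = 2.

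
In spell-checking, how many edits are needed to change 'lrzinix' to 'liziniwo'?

Let D[i][j] be the edit distance between the first i characters of 'lrzinix' and the first j characters of 'liziniwo', with D[i][0] = i, D[0][j] = j, and D[i][j] = D[i-1][j-1] if the characters match, else 1 + min(D[i-1][j], D[i][j-1], D[i-1][j-1]). Filling the table (rows: prefixes of 'lrzinix', columns: prefixes of 'liziniwo'):
     ε  l  i  z  i  n  i  w  o
  ε  0  1  2  3  4  5  6  7  8
  l  1  0  1  2  3  4  5  6  7
  r  2  1  1  2  3  4  5  6  7
  z  3  2  2  1  2  3  4  5  6
  i  4  3  2  2  1  2  3  4  5
  n  5  4  3  3  2  1  2  3  4
  i  6  5  4  4  3  2  1  2  3
  x  7  6  5  5  4  3  2  2  3
The bottom-right entry gives D[7][8] = 3, so no sequence of fewer than 3 edits works. Backtracking through the table gives one optimal edit sequence (3 edits):
  lrzinix → lizinix (sub r→i @2)
  lizinix → liziniwx (ins w @7)
  liziniwx → liziniwo (sub x→o @8)
Edit distance = 3.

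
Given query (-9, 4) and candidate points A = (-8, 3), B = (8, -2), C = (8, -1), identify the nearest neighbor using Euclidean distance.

Distances: d(A) ≈ 1.4142, d(B) ≈ 18.0278, d(C) ≈ 17.72. Nearest: A = (-8, 3) with distance 1.4142.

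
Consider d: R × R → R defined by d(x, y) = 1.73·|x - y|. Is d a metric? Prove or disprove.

Yes. Since |x - y| is a metric on R and 1.73 > 0, the positive scalar multiple 1.73·|x - y| is also a metric: scaling by a positive constant preserves non-negativity, identity (d=0 ⟺ |x-y|=0 ⟺ x=y), symmetry, and the triangle inequality.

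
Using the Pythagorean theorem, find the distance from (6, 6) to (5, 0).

√(Σ(x_i - y_i)²) = √((6 - 5)² + (6 - 0)²)
= √(1² + 6²) = √(1 + 36) = √37 ≈ 6.0828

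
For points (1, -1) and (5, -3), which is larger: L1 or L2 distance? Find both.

L1 = |1 - 5| + |-1 - (-3)| = 4 + 2 = 6
L2 = √(4² + 2²) = √20 ≈ 4.4721
L1 ≥ L2 always (equality iff movement is along one axis); L1 > L2 here.
Ratio L1/L2 = 6/√20 ≈ 1.3416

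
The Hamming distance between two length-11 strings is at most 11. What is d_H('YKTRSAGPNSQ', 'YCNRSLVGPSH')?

Differing positions: 2, 3, 6, 7, 8, 9, 11. Hamming distance = 7. The maximum possible Hamming distance for length-11 strings is 11, so d_H/11 = 7/11 ≈ 0.6364.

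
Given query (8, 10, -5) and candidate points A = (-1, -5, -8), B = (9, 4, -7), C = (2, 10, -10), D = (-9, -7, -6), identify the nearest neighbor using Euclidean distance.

Distances: d(A) ≈ 17.7482, d(B) ≈ 6.4031, d(C) ≈ 7.8102, d(D) ≈ 24.0624. Nearest: B = (9, 4, -7) with distance 6.4031.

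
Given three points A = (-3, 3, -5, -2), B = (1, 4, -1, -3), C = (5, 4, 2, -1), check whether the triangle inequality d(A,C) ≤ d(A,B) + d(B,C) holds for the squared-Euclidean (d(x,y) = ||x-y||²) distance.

d(A,B) = 4² + 1² + 4² + 1² = 34, d(B,C) = 4² + 0² + 3² + 2² = 29, d(A,C) = 8² + 1² + 7² + 1² = 115.
d(A,C) = 115 > 34 + 29 = 63. Triangle inequality is VIOLATED. (Squared-Euclidean is not a metric — this is a counterexample.)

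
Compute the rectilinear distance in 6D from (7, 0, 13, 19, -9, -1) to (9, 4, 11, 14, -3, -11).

Σ|x_i - y_i| = |7 - 9| + |0 - 4| + |13 - 11| + |19 - 14| + |-9 - (-3)| + |-1 - (-11)| = 2 + 4 + 2 + 5 + 6 + 10 = 29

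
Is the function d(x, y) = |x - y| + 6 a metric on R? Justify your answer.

No. d fails identity of indiscernibles (specifically d(x,x) = 0): d(5, 5) = |5 - 5| + 6 = 0 + 6 = 6 ≠ 0.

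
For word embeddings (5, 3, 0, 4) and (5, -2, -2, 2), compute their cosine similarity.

With u = (5, 3, 0, 4), v = (5, -2, -2, 2):
u·v = 5·5 + 3·(-2) + 0·(-2) + 4·2 = 25 + (-6) + 0 + 8 = 27.
|u| = √(5² + 3² + 0² + 4²) = √50, |v| = √(5² + (-2)² + (-2)² + 2²) = √37, so |u||v| = √(50·37) = √1850.
cos θ = (u·v)/(|u||v|) = 27/√1850 ≈ 0.6277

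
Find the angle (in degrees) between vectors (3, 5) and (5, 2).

With u = (3, 5), v = (5, 2):
u·v = 3·5 + 5·2 = 15 + 10 = 25.
|u| = √(3² + 5²) = √34, |v| = √(5² + 2²) = √29, so |u||v| = √(34·29) = √986.
cos θ = (u·v)/(|u||v|) = 25/√986 ≈ 0.796162
θ = arccos(0.796162) ≈ 37.23°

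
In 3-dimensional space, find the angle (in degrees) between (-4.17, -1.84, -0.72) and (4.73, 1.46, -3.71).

With u = (-4.17, -1.84, -0.72), v = (4.73, 1.46, -3.71):
u·v = (-4.17)·4.73 + (-1.84)·1.46 + (-0.72)·(-3.71) = (-19.7241) + (-2.6864) + 2.6712 = -19.7393.
|u| = √((-4.17)² + (-1.84)² + (-0.72)²) = √(17.3889 + 3.3856 + 0.5184) = √21.2929, |v| = √(4.73² + 1.46² + (-3.71)²) = √(22.3729 + 2.1316 + 13.7641) = √38.2686.
cos θ = (u·v)/(|u||v|) = -19.7393/(√21.2929·√38.2686) ≈ -0.691501
θ = arccos(-0.691501) ≈ 133.75°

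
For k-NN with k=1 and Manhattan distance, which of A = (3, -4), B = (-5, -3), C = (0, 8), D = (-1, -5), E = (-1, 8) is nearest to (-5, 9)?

Distances: d(A) = 21, d(B) = 12, d(C) = 6, d(D) = 18, d(E) = 5. Nearest: E = (-1, 8) with distance 5.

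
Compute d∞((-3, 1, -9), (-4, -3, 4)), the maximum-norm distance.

max(|x_i - y_i|) = max(|-3 - (-4)|, |1 - (-3)|, |-9 - 4|) = max(1, 4, 13) = 13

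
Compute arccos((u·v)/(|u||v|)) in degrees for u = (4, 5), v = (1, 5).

With u = (4, 5), v = (1, 5):
u·v = 4·1 + 5·5 = 4 + 25 = 29.
|u| = √(4² + 5²) = √41, |v| = √(1² + 5²) = √26, so |u||v| = √(41·26) = √1066.
cos θ = (u·v)/(|u||v|) = 29/√1066 ≈ 0.888218
θ = arccos(0.888218) ≈ 27.35°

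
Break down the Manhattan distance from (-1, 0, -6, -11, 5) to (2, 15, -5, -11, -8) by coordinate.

Σ|x_i - y_i| = |-1 - 2| + |0 - 15| + |-6 - (-5)| + |-11 - (-11)| + |5 - (-8)| = 3 + 15 + 1 + 0 + 13 = 32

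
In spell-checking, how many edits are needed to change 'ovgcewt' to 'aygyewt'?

Let D[i][j] be the edit distance between the first i characters of 'ovgcewt' and the first j characters of 'aygyewt', with D[i][0] = i, D[0][j] = j, and D[i][j] = D[i-1][j-1] if the characters match, else 1 + min(D[i-1][j], D[i][j-1], D[i-1][j-1]). Filling the table (rows: prefixes of 'ovgcewt', columns: prefixes of 'aygyewt'):
     ε  a  y  g  y  e  w  t
  ε  0  1  2  3  4  5  6  7
  o  1  1  2  3  4  5  6  7
  v  2  2  2  3  4  5  6  7
  g  3  3  3  2  3  4  5  6
  c  4  4  4  3  3  4  5  6
  e  5  5  5  4  4  3  4  5
  w  6  6  6  5  5  4  3  4
  t  7  7  7  6  6  5  4  3
The bottom-right entry gives D[7][7] = 3, so no sequence of fewer than 3 edits works. Backtracking through the table gives one optimal edit sequence (3 edits):
  ovgcewt → avgcewt (sub o→a @1)
  avgcewt → aygcewt (sub v→y @2)
  aygcewt → aygyewt (sub c→y @4)
Edit distance = 3.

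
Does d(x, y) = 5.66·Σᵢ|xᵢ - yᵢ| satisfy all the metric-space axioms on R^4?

Yes. The L1 (Manhattan) norm induces a metric on R^4, and multiplying a metric by a positive constant 5.66 > 0 preserves all four axioms: non-negativity (5.66·||x-y|| ≥ 0), identity (5.66·||x-y|| = 0 ⟺ ||x-y|| = 0 ⟺ x = y), symmetry (||x-y|| = ||y-x||), and the triangle inequality (5.66·||x-z|| ≤ 5.66·||x-y|| + 5.66·||y-z||). So d is a metric.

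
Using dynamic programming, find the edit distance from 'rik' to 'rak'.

Let D[i][j] be the edit distance between the first i characters of 'rik' and the first j characters of 'rak', with D[i][0] = i, D[0][j] = j, and D[i][j] = D[i-1][j-1] if the characters match, else 1 + min(D[i-1][j], D[i][j-1], D[i-1][j-1]). Filling the table (rows: prefixes of 'rik', columns: prefixes of 'rak'):
     ε  r  a  k
  ε  0  1  2  3
  r  1  0  1  2
  i  2  1  1  2
  k  3  2  2  1
The bottom-right entry gives D[3][3] = 1, so no sequence of fewer than 1 edit works. Backtracking through the table gives one optimal edit sequence (1 edit):
  rik → rak (sub i→a @2)
Edit distance = 1.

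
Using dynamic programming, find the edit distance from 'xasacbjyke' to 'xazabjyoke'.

Let D[i][j] be the edit distance between the first i characters of 'xasacbjyke' and the first j characters of 'xazabjyoke', with D[i][0] = i, D[0][j] = j, and D[i][j] = D[i-1][j-1] if the characters match, else 1 + min(D[i-1][j], D[i][j-1], D[i-1][j-1]). Filling the table (rows: prefixes of 'xasacbjyke', columns: prefixes of 'xazabjyoke'):
     ε  x  a  z  a  b  j  y  o  k  e
  ε  0  1  2  3  4  5  6  7  8  9 10
  x  1  0  1  2  3  4  5  6  7  8  9
  a  2  1  0  1  2  3  4  5  6  7  8
  s  3  2  1  1  2  3  4  5  6  7  8
  a  4  3  2  2  1  2  3  4  5  6  7
  c  5  4  3  3  2  2  3  4  5  6  7
  b  6  5  4  4  3  2  3  4  5  6  7
  j  7  6  5  5  4  3  2  3  4  5  6
  y  8  7  6  6  5  4  3  2  3  4  5
  k  9  8  7  7  6  5  4  3  3  3  4
  e 10  9  8  8  7  6  5  4  4  4  3
The bottom-right entry gives D[10][10] = 3, so no sequence of fewer than 3 edits works. Backtracking through the table gives one optimal edit sequence (3 edits):
  xasacbjyke → xazacbjyke (sub s→z @3)
  xazacbjyke → xazabjyke (del c @5)
  xazabjyke → xazabjyoke (ins o @8)
Edit distance = 3.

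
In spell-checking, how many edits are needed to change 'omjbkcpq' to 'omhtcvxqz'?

Let D[i][j] be the edit distance between the first i characters of 'omjbkcpq' and the first j characters of 'omhtcvxqz', with D[i][0] = i, D[0][j] = j, and D[i][j] = D[i-1][j-1] if the characters match, else 1 + min(D[i-1][j], D[i][j-1], D[i-1][j-1]). Filling the table (rows: prefixes of 'omjbkcpq', columns: prefixes of 'omhtcvxqz'):
     ε  o  m  h  t  c  v  x  q  z
  ε  0  1  2  3  4  5  6  7  8  9
  o  1  0  1  2  3  4  5  6  7  8
  m  2  1  0  1  2  3  4  5  6  7
  j  3  2  1  1  2  3  4  5  6  7
  b  4  3  2  2  2  3  4  5  6  7
  k  5  4  3  3  3  3  4  5  6  7
  c  6  5  4  4  4  3  4  5  6  7
  p  7  6  5  5  5  4  4  5  6  7
  q  8  7  6  6  6  5  5  5  5  6
The bottom-right entry gives D[8][9] = 6, so no sequence of fewer than 6 edits works. Backtracking through the table gives one optimal edit sequence (6 edits):
  omjbkcpq → omhbkcpq (sub j→h @3)
  omhbkcpq → omhtkcpq (sub b→t @4)
  omhtkcpq → omhtccpq (sub k→c @5)
  omhtccpq → omhtcvpq (sub c→v @6)
  omhtcvpq → omhtcvxq (sub p→x @7)
  omhtcvxq → omhtcvxqz (ins z @9)
Edit distance = 6.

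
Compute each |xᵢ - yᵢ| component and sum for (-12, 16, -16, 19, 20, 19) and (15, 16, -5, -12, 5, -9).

Σ|x_i - y_i| = |-12 - 15| + |16 - 16| + |-16 - (-5)| + |19 - (-12)| + |20 - 5| + |19 - (-9)| = 27 + 0 + 11 + 31 + 15 + 28 = 112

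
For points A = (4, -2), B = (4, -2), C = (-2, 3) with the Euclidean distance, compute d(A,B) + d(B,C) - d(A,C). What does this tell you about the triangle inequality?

d(A,B) = √(0² + 0²) = √0 = 0, d(B,C) = √(6² + 5²) = √61 ≈ 7.8102, d(A,C) = √(6² + 5²) = √61 ≈ 7.8102.
d(A,B) + d(B,C) - d(A,C) = 0 + 7.8102 - 7.8102 = 7.8102 - 7.8102 = 0. This is ≥ 0, so the triangle inequality holds for these points.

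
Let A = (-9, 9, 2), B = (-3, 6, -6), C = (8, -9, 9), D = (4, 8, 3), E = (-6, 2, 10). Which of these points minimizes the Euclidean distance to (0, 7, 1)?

Distances: d(A) ≈ 9.2736, d(B) ≈ 7.6811, d(C) ≈ 19.5959, d(D) ≈ 4.5826, d(E) ≈ 11.9164. Nearest: D = (4, 8, 3) with distance 4.5826.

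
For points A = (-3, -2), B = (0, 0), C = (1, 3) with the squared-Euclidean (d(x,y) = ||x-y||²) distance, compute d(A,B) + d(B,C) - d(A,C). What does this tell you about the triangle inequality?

d(A,B) = 3² + 2² = 13, d(B,C) = 1² + 3² = 10, d(A,C) = 4² + 5² = 41.
d(A,B) + d(B,C) - d(A,C) = 13 + 10 - 41 = 23 - 41 = -18. This is < 0, so the triangle inequality FAILS for these points (squared-Euclidean is not a metric).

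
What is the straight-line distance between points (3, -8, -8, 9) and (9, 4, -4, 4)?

√(Σ(x_i - y_i)²) = √((3 - 9)² + (-8 - 4)² + (-8 - (-4))² + (9 - 4)²)
= √((-6)² + (-12)² + (-4)² + 5²) = √(36 + 144 + 16 + 25) = √221 ≈ 14.8661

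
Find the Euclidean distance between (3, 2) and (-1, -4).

√(Σ(x_i - y_i)²) = √((3 - (-1))² + (2 - (-4))²)
= √(4² + 6²) = √(16 + 36) = √52 ≈ 7.2111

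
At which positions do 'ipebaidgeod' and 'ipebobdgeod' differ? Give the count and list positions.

Differing positions: 5, 6. Hamming distance = 2.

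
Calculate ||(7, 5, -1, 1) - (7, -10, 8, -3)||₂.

√(Σ(x_i - y_i)²) = √((7 - 7)² + (5 - (-10))² + (-1 - 8)² + (1 - (-3))²)
= √(0² + 15² + (-9)² + 4²) = √(0 + 225 + 81 + 16) = √322 ≈ 17.9444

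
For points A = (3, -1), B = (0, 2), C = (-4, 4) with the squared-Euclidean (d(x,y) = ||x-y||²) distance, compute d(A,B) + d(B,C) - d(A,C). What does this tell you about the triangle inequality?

d(A,B) = 3² + 3² = 18, d(B,C) = 4² + 2² = 20, d(A,C) = 7² + 5² = 74.
d(A,B) + d(B,C) - d(A,C) = 18 + 20 - 74 = 38 - 74 = -36. This is < 0, so the triangle inequality FAILS for these points (squared-Euclidean is not a metric).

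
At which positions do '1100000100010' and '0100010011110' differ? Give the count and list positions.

Differing positions: 1, 6, 8, 9, 10, 11. Hamming distance = 6.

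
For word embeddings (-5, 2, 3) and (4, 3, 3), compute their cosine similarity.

With u = (-5, 2, 3), v = (4, 3, 3):
u·v = (-5)·4 + 2·3 + 3·3 = (-20) + 6 + 9 = -5.
|u| = √((-5)² + 2² + 3²) = √38, |v| = √(4² + 3² + 3²) = √34, so |u||v| = √(38·34) = √1292.
cos θ = (u·v)/(|u||v|) = -5/√1292 ≈ -0.1391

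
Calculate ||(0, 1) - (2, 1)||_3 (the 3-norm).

(Σ|x_i - y_i|^3)^(1/3) = (|0 - 2|^3 + |1 - 1|^3)^(1/3)
= (2^3 + 0^3)^(1/3) = (8 + 0)^(1/3) = (8)^(1/3) = 2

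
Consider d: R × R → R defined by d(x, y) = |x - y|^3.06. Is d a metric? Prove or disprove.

No. d(x,y) = |x-y|^3.06 fails the triangle inequality since p = 3.06 > 1. Counterexample: x = -1, y = 6, z = 17. d(x,z) = |-1 - 17|^3.06 = 18^3.06 ≈ 6936.3958, but d(x,y) + d(y,z) = 7^3.06 + 11^3.06 ≈ 385.4784 + 1536.9566 = 1922.435. Since 6936.3958 > 1922.435, the triangle inequality is violated.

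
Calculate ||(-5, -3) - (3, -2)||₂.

√(Σ(x_i - y_i)²) = √((-5 - 3)² + (-3 - (-2))²)
= √((-8)² + (-1)²) = √(64 + 1) = √65 ≈ 8.0623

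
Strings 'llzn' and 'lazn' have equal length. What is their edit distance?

Let D[i][j] be the edit distance between the first i characters of 'llzn' and the first j characters of 'lazn', with D[i][0] = i, D[0][j] = j, and D[i][j] = D[i-1][j-1] if the characters match, else 1 + min(D[i-1][j], D[i][j-1], D[i-1][j-1]). Filling the table (rows: prefixes of 'llzn', columns: prefixes of 'lazn'):
     ε  l  a  z  n
  ε  0  1  2  3  4
  l  1  0  1  2  3
  l  2  1  1  2  3
  z  3  2  2  1  2
  n  4  3  3  2  1
The bottom-right entry gives D[4][4] = 1, so no sequence of fewer than 1 edit works. Backtracking through the table gives one optimal edit sequence (1 edit):
  llzn → lazn (sub l→a @2)
Edit distance = 1.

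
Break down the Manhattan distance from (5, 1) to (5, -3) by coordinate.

Σ|x_i - y_i| = |5 - 5| + |1 - (-3)| = 0 + 4 = 4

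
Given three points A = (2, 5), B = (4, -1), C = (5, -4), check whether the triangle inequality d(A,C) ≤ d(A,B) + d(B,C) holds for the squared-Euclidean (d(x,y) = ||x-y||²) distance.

d(A,B) = 2² + 6² = 40, d(B,C) = 1² + 3² = 10, d(A,C) = 3² + 9² = 90.
d(A,C) = 90 > 40 + 10 = 50. Triangle inequality is VIOLATED. (Squared-Euclidean is not a metric — this is a counterexample.)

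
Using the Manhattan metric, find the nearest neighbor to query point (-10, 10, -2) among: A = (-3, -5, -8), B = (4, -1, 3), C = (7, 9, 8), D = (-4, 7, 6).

Distances: d(A) = 28, d(B) = 30, d(C) = 28, d(D) = 17. Nearest: D = (-4, 7, 6) with distance 17.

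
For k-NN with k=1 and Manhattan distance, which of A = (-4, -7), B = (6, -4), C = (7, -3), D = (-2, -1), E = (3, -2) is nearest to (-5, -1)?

Distances: d(A) = 7, d(B) = 14, d(C) = 14, d(D) = 3, d(E) = 9. Nearest: D = (-2, -1) with distance 3.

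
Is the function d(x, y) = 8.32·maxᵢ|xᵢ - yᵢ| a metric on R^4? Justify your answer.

Yes. The L∞ (Chebyshev) norm induces a metric on R^4, and multiplying a metric by a positive constant 8.32 > 0 preserves all four axioms: non-negativity (8.32·||x-y|| ≥ 0), identity (8.32·||x-y|| = 0 ⟺ ||x-y|| = 0 ⟺ x = y), symmetry (||x-y|| = ||y-x||), and the triangle inequality (8.32·||x-z|| ≤ 8.32·||x-y|| + 8.32·||y-z||). So d is a metric.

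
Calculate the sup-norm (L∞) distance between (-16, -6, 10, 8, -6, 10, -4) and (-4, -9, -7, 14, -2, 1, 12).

max(|x_i - y_i|) = max(|-16 - (-4)|, |-6 - (-9)|, |10 - (-7)|, |8 - 14|, |-6 - (-2)|, |10 - 1|, |-4 - 12|) = max(12, 3, 17, 6, 4, 9, 16) = 17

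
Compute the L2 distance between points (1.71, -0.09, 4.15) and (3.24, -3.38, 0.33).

(Σ|x_i - y_i|^2)^(1/2) = (|1.71 - 3.24|^2 + |-0.09 - (-3.38)|^2 + |4.15 - 0.33|^2)^(1/2)
= (1.53^2 + 3.29^2 + 3.82^2)^(1/2) = (2.3409 + 10.8241 + 14.5924)^(1/2) = (27.7574)^(1/2) ≈ 5.2685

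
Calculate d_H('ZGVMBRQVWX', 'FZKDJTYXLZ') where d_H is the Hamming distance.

Differing positions: 1, 2, 3, 4, 5, 6, 7, 8, 9, 10. Hamming distance = 10.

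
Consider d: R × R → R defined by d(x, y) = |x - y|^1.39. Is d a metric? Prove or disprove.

No. d(x,y) = |x-y|^1.39 fails the triangle inequality since p = 1.39 > 1. Counterexample: x = 2, y = 4, z = 5. d(x,z) = |2 - 5|^1.39 = 3^1.39 ≈ 4.6047, but d(x,y) + d(y,z) = 2^1.39 + 1^1.39 ≈ 2.6208 + 1 = 3.6208. Since 4.6047 > 3.6208, the triangle inequality is violated.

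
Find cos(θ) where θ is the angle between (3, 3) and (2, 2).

With u = (3, 3), v = (2, 2):
u·v = 3·2 + 3·2 = 6 + 6 = 12.
|u| = √(3² + 3²) = √18, |v| = √(2² + 2²) = √8, so |u||v| = √(18·8) = √144 = 12.
cos θ = (u·v)/(|u||v|) = 12/12 = 1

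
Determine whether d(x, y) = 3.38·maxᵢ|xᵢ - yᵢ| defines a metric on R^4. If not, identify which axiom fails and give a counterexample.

Yes. The L∞ (Chebyshev) norm induces a metric on R^4, and multiplying a metric by a positive constant 3.38 > 0 preserves all four axioms: non-negativity (3.38·||x-y|| ≥ 0), identity (3.38·||x-y|| = 0 ⟺ ||x-y|| = 0 ⟺ x = y), symmetry (||x-y|| = ||y-x||), and the triangle inequality (3.38·||x-z|| ≤ 3.38·||x-y|| + 3.38·||y-z||). So d is a metric.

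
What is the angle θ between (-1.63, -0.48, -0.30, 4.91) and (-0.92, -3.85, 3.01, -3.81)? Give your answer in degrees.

With u = (-1.63, -0.48, -0.30, 4.91), v = (-0.92, -3.85, 3.01, -3.81):
u·v = (-1.63)·(-0.92) + (-0.48)·(-3.85) + (-0.3)·3.01 + 4.91·(-3.81) = 1.4996 + 1.848 + (-0.903) + (-18.7071) = -16.2625.
|u| = √((-1.63)² + (-0.48)² + (-0.3)² + 4.91²) = √(2.6569 + 0.2304 + 0.09 + 24.1081) = √27.0854, |v| = √((-0.92)² + (-3.85)² + 3.01² + (-3.81)²) = √(0.8464 + 14.8225 + 9.0601 + 14.5161) = √39.2451.
cos θ = (u·v)/(|u||v|) = -16.2625/(√27.0854·√39.2451) ≈ -0.498801
θ = arccos(-0.498801) ≈ 119.92°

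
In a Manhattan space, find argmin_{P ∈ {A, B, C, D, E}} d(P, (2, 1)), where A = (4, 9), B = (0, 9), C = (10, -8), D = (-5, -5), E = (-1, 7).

Distances: d(A) = 10, d(B) = 10, d(C) = 17, d(D) = 13, d(E) = 9. Nearest: E = (-1, 7) with distance 9.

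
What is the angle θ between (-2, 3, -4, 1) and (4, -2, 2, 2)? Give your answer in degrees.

With u = (-2, 3, -4, 1), v = (4, -2, 2, 2):
u·v = (-2)·4 + 3·(-2) + (-4)·2 + 1·2 = (-8) + (-6) + (-8) + 2 = -20.
|u| = √((-2)² + 3² + (-4)² + 1²) = √30, |v| = √(4² + (-2)² + 2² + 2²) = √28, so |u||v| = √(30·28) = √840.
cos θ = (u·v)/(|u||v|) = -20/√840 ≈ -0.690066
θ = arccos(-0.690066) ≈ 133.64°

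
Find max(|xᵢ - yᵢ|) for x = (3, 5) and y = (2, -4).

max(|x_i - y_i|) = max(|3 - 2|, |5 - (-4)|) = max(1, 9) = 9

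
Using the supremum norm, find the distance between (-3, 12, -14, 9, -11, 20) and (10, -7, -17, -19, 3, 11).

max(|x_i - y_i|) = max(|-3 - 10|, |12 - (-7)|, |-14 - (-17)|, |9 - (-19)|, |-11 - 3|, |20 - 11|) = max(13, 19, 3, 28, 14, 9) = 28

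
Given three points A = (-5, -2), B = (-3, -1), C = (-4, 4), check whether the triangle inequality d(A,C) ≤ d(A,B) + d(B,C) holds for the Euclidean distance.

d(A,B) = √(2² + 1²) = √5 ≈ 2.2361, d(B,C) = √(1² + 5²) = √26 ≈ 5.099, d(A,C) = √(1² + 6²) = √37 ≈ 6.0828.
d(A,C) ≈ 6.0828 ≤ 2.2361 + 5.099 = 7.3351. Triangle inequality is satisfied.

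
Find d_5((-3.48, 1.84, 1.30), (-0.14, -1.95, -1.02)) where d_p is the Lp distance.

(Σ|x_i - y_i|^5)^(1/5) = (|-3.48 - (-0.14)|^5 + |1.84 - (-1.95)|^5 + |1.3 - (-1.02)|^5)^(1/5)
= (3.34^5 + 3.79^5 + 2.32^5)^(1/5) ≈ (415.6544 + 781.9807 + 67.2109)^(1/5) = (1264.846)^(1/5) ≈ 4.1726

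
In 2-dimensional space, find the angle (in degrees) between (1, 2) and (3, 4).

With u = (1, 2), v = (3, 4):
u·v = 1·3 + 2·4 = 3 + 8 = 11.
|u| = √(1² + 2²) = √5, |v| = √(3² + 4²) = √25, so |u||v| = √(5·25) = √125.
cos θ = (u·v)/(|u||v|) = 11/√125 ≈ 0.98387
θ = arccos(0.98387) ≈ 10.3°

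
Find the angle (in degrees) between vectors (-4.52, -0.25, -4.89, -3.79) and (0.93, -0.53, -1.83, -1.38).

With u = (-4.52, -0.25, -4.89, -3.79), v = (0.93, -0.53, -1.83, -1.38):
u·v = (-4.52)·0.93 + (-0.25)·(-0.53) + (-4.89)·(-1.83) + (-3.79)·(-1.38) = (-4.2036) + 0.1325 + 8.9487 + 5.2302 = 10.1078.
|u| = √((-4.52)² + (-0.25)² + (-4.89)² + (-3.79)²) = √(20.4304 + 0.0625 + 23.9121 + 14.3641) = √58.7691, |v| = √(0.93² + (-0.53)² + (-1.83)² + (-1.38)²) = √(0.8649 + 0.2809 + 3.3489 + 1.9044) = √6.3991.
cos θ = (u·v)/(|u||v|) = 10.1078/(√58.7691·√6.3991) ≈ 0.521222
θ = arccos(0.521222) ≈ 58.59°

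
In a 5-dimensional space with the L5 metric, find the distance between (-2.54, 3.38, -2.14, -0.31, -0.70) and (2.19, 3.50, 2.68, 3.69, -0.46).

(Σ|x_i - y_i|^5)^(1/5) = (|-2.54 - 2.19|^5 + |3.38 - 3.5|^5 + |-2.14 - 2.68|^5 + |-0.31 - 3.69|^5 + |-0.7 - (-0.46)|^5)^(1/5)
= (4.73^5 + 0.12^5 + 4.82^5 + 4^5 + 0.24^5)^(1/5) ≈ (2367.5857 + 0 + 2601.5681 + 1024 + 0.0008)^(1/5) = (5993.1546)^(1/5) ≈ 5.6955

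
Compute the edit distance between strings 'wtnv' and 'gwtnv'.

Let D[i][j] be the edit distance between the first i characters of 'wtnv' and the first j characters of 'gwtnv', with D[i][0] = i, D[0][j] = j, and D[i][j] = D[i-1][j-1] if the characters match, else 1 + min(D[i-1][j], D[i][j-1], D[i-1][j-1]). Filling the table (rows: prefixes of 'wtnv', columns: prefixes of 'gwtnv'):
     ε  g  w  t  n  v
  ε  0  1  2  3  4  5
  w  1  1  1  2  3  4
  t  2  2  2  1  2  3
  n  3  3  3  2  1  2
  v  4  4  4  3  2  1
The bottom-right entry gives D[4][5] = 1, so no sequence of fewer than 1 edit works. Backtracking through the table gives one optimal edit sequence (1 edit):
  wtnv → gwtnv (ins g @1)
Edit distance = 1.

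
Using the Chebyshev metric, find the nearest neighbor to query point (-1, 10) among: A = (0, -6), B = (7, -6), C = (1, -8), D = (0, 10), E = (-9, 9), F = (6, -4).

Distances: d(A) = 16, d(B) = 16, d(C) = 18, d(D) = 1, d(E) = 8, d(F) = 14. Nearest: D = (0, 10) with distance 1.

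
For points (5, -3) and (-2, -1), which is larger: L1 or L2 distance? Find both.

L1 = |5 - (-2)| + |-3 - (-1)| = 7 + 2 = 9
L2 = √(7² + 2²) = √53 ≈ 7.2801
L1 ≥ L2 always (equality iff movement is along one axis); L1 > L2 here.
Ratio L1/L2 = 9/√53 ≈ 1.2362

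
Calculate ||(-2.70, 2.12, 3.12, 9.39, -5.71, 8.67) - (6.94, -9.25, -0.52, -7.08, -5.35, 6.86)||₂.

√(Σ(x_i - y_i)²) = √((-2.7 - 6.94)² + (2.12 - (-9.25))² + (3.12 - (-0.52))² + (9.39 - (-7.08))² + (-5.71 - (-5.35))² + (8.67 - 6.86)²)
= √((-9.64)² + 11.37² + 3.64² + 16.47² + (-0.36)² + 1.81²) = √(92.9296 + 129.2769 + 13.2496 + 271.2609 + 0.1296 + 3.2761) = √510.1227 ≈ 22.5859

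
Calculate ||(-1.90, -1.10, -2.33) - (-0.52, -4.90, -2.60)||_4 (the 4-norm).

(Σ|x_i - y_i|^4)^(1/4) = (|-1.9 - (-0.52)|^4 + |-1.1 - (-4.9)|^4 + |-2.33 - (-2.6)|^4)^(1/4)
= (1.38^4 + 3.8^4 + 0.27^4)^(1/4) ≈ (3.6267 + 208.5136 + 0.0053)^(1/4) = (212.1456)^(1/4) ≈ 3.8164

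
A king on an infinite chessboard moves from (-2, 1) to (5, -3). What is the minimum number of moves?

max(|x_i - y_i|) = max(|-2 - 5|, |1 - (-3)|) = max(7, 4) = 7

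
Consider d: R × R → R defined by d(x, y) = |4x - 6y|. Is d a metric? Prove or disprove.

No. d fails symmetry: d(7, 5) = |4·7 - 6·5| = |-2| = 2, but d(5, 7) = |4·5 - 6·7| = |-22| = 22. Since 2 ≠ 22, d(x,y) ≠ d(y,x) in general.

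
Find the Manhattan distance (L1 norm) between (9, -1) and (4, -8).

Σ|x_i - y_i| = |9 - 4| + |-1 - (-8)| = 5 + 7 = 12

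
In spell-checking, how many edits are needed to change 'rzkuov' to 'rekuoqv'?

Let D[i][j] be the edit distance between the first i characters of 'rzkuov' and the first j characters of 'rekuoqv', with D[i][0] = i, D[0][j] = j, and D[i][j] = D[i-1][j-1] if the characters match, else 1 + min(D[i-1][j], D[i][j-1], D[i-1][j-1]). Filling the table (rows: prefixes of 'rzkuov', columns: prefixes of 'rekuoqv'):
     ε  r  e  k  u  o  q  v
  ε  0  1  2  3  4  5  6  7
  r  1  0  1  2  3  4  5  6
  z  2  1  1  2  3  4  5  6
  k  3  2  2  1  2  3  4  5
  u  4  3  3  2  1  2  3  4
  o  5  4  4  3  2  1  2  3
  v  6  5  5  4  3  2  2  2
The bottom-right entry gives D[6][7] = 2, so no sequence of fewer than 2 edits works. Backtracking through the table gives one optimal edit sequence (2 edits):
  rzkuov → rekuov (sub z→e @2)
  rekuov → rekuoqv (ins q @6)
Edit distance = 2.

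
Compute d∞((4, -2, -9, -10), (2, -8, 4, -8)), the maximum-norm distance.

max(|x_i - y_i|) = max(|4 - 2|, |-2 - (-8)|, |-9 - 4|, |-10 - (-8)|) = max(2, 6, 13, 2) = 13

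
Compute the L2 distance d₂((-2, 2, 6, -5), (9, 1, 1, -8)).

√(Σ(x_i - y_i)²) = √((-2 - 9)² + (2 - 1)² + (6 - 1)² + (-5 - (-8))²)
= √((-11)² + 1² + 5² + 3²) = √(121 + 1 + 25 + 9) = √156 ≈ 12.49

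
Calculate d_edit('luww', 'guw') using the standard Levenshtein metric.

Let D[i][j] be the edit distance between the first i characters of 'luww' and the first j characters of 'guw', with D[i][0] = i, D[0][j] = j, and D[i][j] = D[i-1][j-1] if the characters match, else 1 + min(D[i-1][j], D[i][j-1], D[i-1][j-1]). Filling the table (rows: prefixes of 'luww', columns: prefixes of 'guw'):
     ε  g  u  w
  ε  0  1  2  3
  l  1  1  2  3
  u  2  2  1  2
  w  3  3  2  1
  w  4  4  3  2
The bottom-right entry gives D[4][3] = 2, so no sequence of fewer than 2 edits works. Backtracking through the table gives one optimal edit sequence (2 edits):
  luww → guww (sub l→g @1)
  guww → guw (del w @3)
Edit distance = 2.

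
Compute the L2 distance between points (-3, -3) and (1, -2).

(Σ|x_i - y_i|^2)^(1/2) = (|-3 - 1|^2 + |-3 - (-2)|^2)^(1/2)
= (4^2 + 1^2)^(1/2) = (16 + 1)^(1/2) = (17)^(1/2) ≈ 4.1231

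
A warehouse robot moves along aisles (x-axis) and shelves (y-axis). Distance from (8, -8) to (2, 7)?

Σ|x_i - y_i| = |8 - 2| + |-8 - 7| = 6 + 15 = 21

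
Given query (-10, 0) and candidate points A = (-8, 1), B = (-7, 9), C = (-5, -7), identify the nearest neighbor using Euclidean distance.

Distances: d(A) ≈ 2.2361, d(B) ≈ 9.4868, d(C) ≈ 8.6023. Nearest: A = (-8, 1) with distance 2.2361.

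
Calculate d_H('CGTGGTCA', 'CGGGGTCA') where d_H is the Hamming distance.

Differing positions: 3. Hamming distance = 1.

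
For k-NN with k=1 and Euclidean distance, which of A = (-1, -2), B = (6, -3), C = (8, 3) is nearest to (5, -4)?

Distances: d(A) ≈ 6.3246, d(B) ≈ 1.4142, d(C) ≈ 7.6158. Nearest: B = (6, -3) with distance 1.4142.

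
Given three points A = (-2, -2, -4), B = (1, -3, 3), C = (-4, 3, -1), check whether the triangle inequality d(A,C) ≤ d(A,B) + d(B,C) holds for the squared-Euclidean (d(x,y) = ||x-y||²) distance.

d(A,B) = 3² + 1² + 7² = 59, d(B,C) = 5² + 6² + 4² = 77, d(A,C) = 2² + 5² + 3² = 38.
d(A,C) = 38 ≤ 59 + 77 = 136. Triangle inequality is satisfied.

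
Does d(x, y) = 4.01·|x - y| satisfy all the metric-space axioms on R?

Yes. Since |x - y| is a metric on R and 4.01 > 0, the positive scalar multiple 4.01·|x - y| is also a metric: scaling by a positive constant preserves non-negativity, identity (d=0 ⟺ |x-y|=0 ⟺ x=y), symmetry, and the triangle inequality.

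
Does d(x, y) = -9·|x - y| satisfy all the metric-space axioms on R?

No. With c = -9 < 0, d fails non-negativity: d(1, 4) = -9·|1 - 4| = -9·3 = -27 < 0.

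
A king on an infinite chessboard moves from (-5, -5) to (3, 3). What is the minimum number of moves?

max(|x_i - y_i|) = max(|-5 - 3|, |-5 - 3|) = max(8, 8) = 8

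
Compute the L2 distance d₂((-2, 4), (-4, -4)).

√(Σ(x_i - y_i)²) = √((-2 - (-4))² + (4 - (-4))²)
= √(2² + 8²) = √(4 + 64) = √68 ≈ 8.2462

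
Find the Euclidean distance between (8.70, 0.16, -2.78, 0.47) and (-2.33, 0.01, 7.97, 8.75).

√(Σ(x_i - y_i)²) = √((8.7 - (-2.33))² + (0.16 - 0.01)² + (-2.78 - 7.97)² + (0.47 - 8.75)²)
= √(11.03² + 0.15² + (-10.75)² + (-8.28)²) = √(121.6609 + 0.0225 + 115.5625 + 68.5584) = √305.8043 ≈ 17.4873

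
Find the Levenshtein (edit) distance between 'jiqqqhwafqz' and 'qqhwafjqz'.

Let D[i][j] be the edit distance between the first i characters of 'jiqqqhwafqz' and the first j characters of 'qqhwafjqz', with D[i][0] = i, D[0][j] = j, and D[i][j] = D[i-1][j-1] if the characters match, else 1 + min(D[i-1][j], D[i][j-1], D[i-1][j-1]). Filling the table (rows: prefixes of 'jiqqqhwafqz', columns: prefixes of 'qqhwafjqz'):
     ε  q  q  h  w  a  f  j  q  z
  ε  0  1  2  3  4  5  6  7  8  9
  j  1  1  2  3  4  5  6  6  7  8
  i  2  2  2  3  4  5  6  7  7  8
  q  3  2  2  3  4  5  6  7  7  8
  q  4  3  2  3  4  5  6  7  7  8
  q  5  4  3  3  4  5  6  7  7  8
  h  6  5  4  3  4  5  6  7  8  8
  w  7  6  5  4  3  4  5  6  7  8
  a  8  7  6  5  4  3  4  5  6  7
  f  9  8  7  6  5  4  3  4  5  6
  q 10  9  8  7  6  5  4  4  4  5
  z 11 10  9  8  7  6  5  5  5  4
The bottom-right entry gives D[11][9] = 4, so no sequence of fewer than 4 edits works. Backtracking through the table gives one optimal edit sequence (4 edits):
  jiqqqhwafqz → iqqqhwafqz (del j @1)
  iqqqhwafqz → qqqhwafqz (del i @1)
  qqqhwafqz → qqhwafqz (del q @1)
  qqhwafqz → qqhwafjqz (ins j @7)
Edit distance = 4.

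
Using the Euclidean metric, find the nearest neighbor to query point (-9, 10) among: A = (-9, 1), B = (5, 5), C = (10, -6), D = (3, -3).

Distances: d(A) = 9, d(B) ≈ 14.8661, d(C) ≈ 24.8395, d(D) ≈ 17.6918. Nearest: A = (-9, 1) with distance 9.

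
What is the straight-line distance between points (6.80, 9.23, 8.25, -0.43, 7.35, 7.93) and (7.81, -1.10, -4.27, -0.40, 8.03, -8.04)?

√(Σ(x_i - y_i)²) = √((6.8 - 7.81)² + (9.23 - (-1.1))² + (8.25 - (-4.27))² + (-0.43 - (-0.4))² + (7.35 - 8.03)² + (7.93 - (-8.04))²)
= √((-1.01)² + 10.33² + 12.52² + (-0.03)² + (-0.68)² + 15.97²) = √(1.0201 + 106.7089 + 156.7504 + 0.0009 + 0.4624 + 255.0409) = √519.9836 ≈ 22.8031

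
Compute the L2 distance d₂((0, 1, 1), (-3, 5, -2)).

√(Σ(x_i - y_i)²) = √((0 - (-3))² + (1 - 5)² + (1 - (-2))²)
= √(3² + (-4)² + 3²) = √(9 + 16 + 9) = √34 ≈ 5.831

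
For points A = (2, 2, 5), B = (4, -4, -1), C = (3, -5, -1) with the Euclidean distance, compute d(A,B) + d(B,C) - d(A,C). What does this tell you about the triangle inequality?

d(A,B) = √(2² + 6² + 6²) = √76 ≈ 8.7178, d(B,C) = √(1² + 1² + 0²) = √2 ≈ 1.4142, d(A,C) = √(1² + 7² + 6²) = √86 ≈ 9.2736.
d(A,B) + d(B,C) - d(A,C) = 8.7178 + 1.4142 - 9.2736 = 10.132 - 9.2736 = 0.8584 (to 4 decimal places). This is ≥ 0, so the triangle inequality holds for these points.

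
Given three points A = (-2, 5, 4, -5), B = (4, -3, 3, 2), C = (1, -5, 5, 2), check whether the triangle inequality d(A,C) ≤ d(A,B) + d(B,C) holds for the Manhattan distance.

d(A,B) = 6 + 8 + 1 + 7 = 22, d(B,C) = 3 + 2 + 2 + 0 = 7, d(A,C) = 3 + 10 + 1 + 7 = 21.
d(A,C) = 21 ≤ 22 + 7 = 29. Triangle inequality is satisfied.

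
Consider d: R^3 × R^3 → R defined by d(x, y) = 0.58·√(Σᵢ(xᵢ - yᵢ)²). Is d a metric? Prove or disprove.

Yes. The L2 (Euclidean) norm induces a metric on R^3, and multiplying a metric by a positive constant 0.58 > 0 preserves all four axioms: non-negativity (0.58·||x-y|| ≥ 0), identity (0.58·||x-y|| = 0 ⟺ ||x-y|| = 0 ⟺ x = y), symmetry (||x-y|| = ||y-x||), and the triangle inequality (0.58·||x-z|| ≤ 0.58·||x-y|| + 0.58·||y-z||). So d is a metric.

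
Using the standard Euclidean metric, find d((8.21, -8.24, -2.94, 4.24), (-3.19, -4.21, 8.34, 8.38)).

√(Σ(x_i - y_i)²) = √((8.21 - (-3.19))² + (-8.24 - (-4.21))² + (-2.94 - 8.34)² + (4.24 - 8.38)²)
= √(11.4² + (-4.03)² + (-11.28)² + (-4.14)²) = √(129.96 + 16.2409 + 127.2384 + 17.1396) = √290.5789 ≈ 17.0464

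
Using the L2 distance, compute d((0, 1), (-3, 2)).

(Σ|x_i - y_i|^2)^(1/2) = (|0 - (-3)|^2 + |1 - 2|^2)^(1/2)
= (3^2 + 1^2)^(1/2) = (9 + 1)^(1/2) = (10)^(1/2) ≈ 3.1623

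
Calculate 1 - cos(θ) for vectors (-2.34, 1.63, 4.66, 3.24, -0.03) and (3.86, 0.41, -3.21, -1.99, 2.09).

With u = (-2.34, 1.63, 4.66, 3.24, -0.03), v = (3.86, 0.41, -3.21, -1.99, 2.09):
u·v = (-2.34)·3.86 + 1.63·0.41 + 4.66·(-3.21) + 3.24·(-1.99) + (-0.03)·2.09 = (-9.0324) + 0.6683 + (-14.9586) + (-6.4476) + (-0.0627) = -29.833.
|u| = √((-2.34)² + 1.63² + 4.66² + 3.24² + (-0.03)²) = √(5.4756 + 2.6569 + 21.7156 + 10.4976 + 0.0009) = √40.3466, |v| = √(3.86² + 0.41² + (-3.21)² + (-1.99)² + 2.09²) = √(14.8996 + 0.1681 + 10.3041 + 3.9601 + 4.3681) = √33.7.
cos θ = (u·v)/(|u||v|) = -29.833/(√40.3466·√33.7) ≈ -0.8091
Cosine distance = 1 - cos θ ≈ 1 - (-0.8091) = 1.8091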